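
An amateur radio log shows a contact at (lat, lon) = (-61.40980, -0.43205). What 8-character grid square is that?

IC98so81

Shift to the Maidenhead origin (180°W, 90°S): lon 179.56795, lat 28.59020.
Field: lon ⌊179.56795/20⌋ = 8 → I; lat ⌊28.59020/10⌋ = 2 → C.
Square: lon ⌊19.56795/2⌋ = 9; lat ⌊8.59020/1⌋ = 8.
Subsquare: lon ⌊1.56795/0.0833333⌋ = 18 → s; lat ⌊0.59020/0.0416667⌋ = 14 → o.
Extended square: lon ⌊0.06795/0.00833333⌋ = 8; lat ⌊0.00687/0.00416667⌋ = 1.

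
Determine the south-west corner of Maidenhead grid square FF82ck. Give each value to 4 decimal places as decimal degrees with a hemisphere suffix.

37.5833° S, 63.8333° W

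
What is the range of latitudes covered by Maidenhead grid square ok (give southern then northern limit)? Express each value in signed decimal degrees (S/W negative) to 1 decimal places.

10.0, 20.0

Field O=14, K=10: +14·20° lon, +10·10° lat → SW at lon 100°, lat 10°.
Cell spans 20° lon × 10° lat.
south 10.0, north 20.0.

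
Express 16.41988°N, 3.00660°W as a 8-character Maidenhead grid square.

IK86lk90

Add 180° to longitude and 90° to latitude: 176.99340, 106.41988.
Field: lon ⌊176.99340/20⌋ = 8 → I; lat ⌊106.41988/10⌋ = 10 → K.
Square: lon ⌊16.99340/2⌋ = 8; lat ⌊6.41988/1⌋ = 6.
Subsquare: lon ⌊0.99340/0.0833333⌋ = 11 → l; lat ⌊0.41988/0.0416667⌋ = 10 → k.
Extended square: lon ⌊0.07673/0.00833333⌋ = 9; lat ⌊0.00321/0.00416667⌋ = 0.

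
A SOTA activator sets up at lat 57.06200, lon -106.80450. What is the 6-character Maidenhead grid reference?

Add 180° to longitude and 90° to latitude: 73.1955, 147.0620.
Field: 73.1955/20 → 3 → D, 147.0620/10 → 14 → O; chars DO.
Square: 13.1955/2 → 6, 7.0620/1 → 7; chars 67.
Subsquare: 1.1955/0.0833333 → 14 → o, 0.0620/0.0416667 → 1 → b; chars ob.

DO67ob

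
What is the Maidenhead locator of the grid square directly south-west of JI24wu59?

Longitude extended square 5; −1 → 4.
Latitude extended square 9; −1 → 8.

JI24wu48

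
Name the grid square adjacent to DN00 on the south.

DM09

Latitude square 0; −1 → -1, wraps to 9, carry into field.
Latitude field N = 13; −1 → 12 = M.
The longitude characters are unchanged.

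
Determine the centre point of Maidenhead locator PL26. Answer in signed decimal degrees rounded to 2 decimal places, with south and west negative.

Field P=15, L=11: +15·20° lon, +11·10° lat → SW at lon 120°, lat 20°.
Square 2, 6: +2·2° lon, +6·1° lat → SW at lon 124°, lat 26°.
Cell spans 2° lon × 1° lat. Centre is SW corner plus half of each.
latitude 26.50, longitude 125.00.

26.50, 125.00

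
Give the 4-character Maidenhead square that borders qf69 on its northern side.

QG60

Latitude square 9; +1 → 10, wraps to 0, carry into field.
Latitude field F = 5; +1 → 6 = G.
The longitude characters are unchanged.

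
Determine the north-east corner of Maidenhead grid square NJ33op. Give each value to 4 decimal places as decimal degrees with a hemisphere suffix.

3.6667° N, 87.2500° E

Field N=13, J=9: +13·20° lon, +9·10° lat → SW at lon 80°, lat 0°.
Square 3, 3: +3·2° lon, +3·1° lat → SW at lon 86°, lat 3°.
Subsquare o=14, p=15: +14·0.0833333° lon, +15·0.0416667° lat → SW at lon 87.1667°, lat 3.625°.
Cell spans 0.0833333° lon × 0.0416667° lat. NE corner is SW corner plus one full cell.
latitude 3.6667° N, longitude 87.2500° E.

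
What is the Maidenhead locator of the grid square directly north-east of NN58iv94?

NN58jv05

Longitude extended square 9; +1 → 10, wraps to 0, carry into subsquare.
Longitude subsquare i = 8; +1 → 9 = j.
Latitude extended square 4; +1 → 5.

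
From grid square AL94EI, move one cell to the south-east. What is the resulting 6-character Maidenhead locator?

Longitude subsquare e = 4; +1 → 5 = f.
Latitude subsquare i = 8; −1 → 7 = h.

AL94fh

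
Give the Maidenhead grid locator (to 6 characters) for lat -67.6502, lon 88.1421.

NC42bi

Offset from 180°W / 90°S: lon 268.1421°, lat 22.3498°.
Field (20°×10°, letters A–R): 268.1421/20 → 13 → N, 22.3498/10 → 2 → C; chars NC.
Square (2°×1°, digits 0–9): 8.1421/2 → 4, 2.3498/1 → 2; chars 42.
Subsquare (5′×2.5′, letters a–x): 0.1421/0.0833333 → 1 → b, 0.3498/0.0416667 → 8 → i; chars bi.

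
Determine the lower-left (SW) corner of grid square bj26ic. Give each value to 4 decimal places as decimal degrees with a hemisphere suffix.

Field B=1, J=9: +1·20° lon, +9·10° lat → SW at lon -160°, lat 0°.
Square 2, 6: +2·2° lon, +6·1° lat → SW at lon -156°, lat 6°.
Subsquare i=8, c=2: +8·0.0833333° lon, +2·0.0416667° lat → SW at lon -155.333°, lat 6.08333°.
latitude 6.0833° N, longitude 155.3333° W.

6.0833° N, 155.3333° W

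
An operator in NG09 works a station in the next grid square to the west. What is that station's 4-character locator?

Longitude square 0; −1 → -1, wraps to 9, carry into field.
Longitude field N = 13; −1 → 12 = M.
The latitude characters are unchanged.

MG99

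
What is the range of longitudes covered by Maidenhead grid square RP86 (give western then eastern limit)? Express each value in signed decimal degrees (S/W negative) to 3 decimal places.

176.000, 178.000

Field R=17, P=15: +17·20° lon, +15·10° lat → SW at lon 160°, lat 60°.
Square 8, 6: +8·2° lon, +6·1° lat → SW at lon 176°, lat 66°.
Cell spans 2° lon × 1° lat.
west 176.000, east 178.000.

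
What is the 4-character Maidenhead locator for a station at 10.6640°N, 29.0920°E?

KK40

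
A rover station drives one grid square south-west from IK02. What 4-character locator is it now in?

HK91

Longitude square 0; −1 → -1, wraps to 9, carry into field.
Longitude field I = 8; −1 → 7 = H.
Latitude square 2; −1 → 1.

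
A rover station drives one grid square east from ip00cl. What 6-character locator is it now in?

IP00dl

Longitude subsquare c = 2; +1 → 3 = d.
The latitude characters are unchanged.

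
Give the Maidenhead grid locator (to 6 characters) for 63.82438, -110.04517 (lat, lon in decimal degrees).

DP43xt

Add 180° to longitude and 90° to latitude: 69.9548, 153.8244.
Field: lon ⌊69.9548/20⌋ = 3 → D; lat ⌊153.8244/10⌋ = 15 → P.
Square: lon ⌊9.9548/2⌋ = 4; lat ⌊3.8244/1⌋ = 3.
Subsquare: lon ⌊1.9548/0.0833333⌋ = 23 → x; lat ⌊0.8244/0.0416667⌋ = 19 → t.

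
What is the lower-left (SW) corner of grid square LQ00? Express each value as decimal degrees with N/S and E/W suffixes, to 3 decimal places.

Field L=11, Q=16: +11·20° lon, +16·10° lat → SW at lon 40°, lat 70°.
Square 0, 0: +0·2° lon, +0·1° lat → SW at lon 40°, lat 70°.
latitude 70.000° N, longitude 40.000° E.

70.000° N, 40.000° E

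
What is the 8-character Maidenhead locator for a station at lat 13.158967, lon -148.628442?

BK53qd48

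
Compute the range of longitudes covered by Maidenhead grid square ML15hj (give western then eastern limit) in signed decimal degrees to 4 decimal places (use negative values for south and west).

62.5833, 62.6667

Field M=12, L=11: +12·20° lon, +11·10° lat → SW at lon 60°, lat 20°.
Square 1, 5: +1·2° lon, +5·1° lat → SW at lon 62°, lat 25°.
Subsquare h=7, j=9: +7·0.0833333° lon, +9·0.0416667° lat → SW at lon 62.5833°, lat 25.375°.
Cell spans 0.0833333° lon × 0.0416667° lat.
west 62.5833, east 62.6667.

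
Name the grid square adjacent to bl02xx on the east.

Longitude subsquare x = 23; +1 → 24, wraps to 0 = a, carry into square.
Longitude square 0; +1 → 1.
The latitude characters are unchanged.

BL12ax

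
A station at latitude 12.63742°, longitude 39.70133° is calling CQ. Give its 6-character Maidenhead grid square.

Add 180° to longitude and 90° to latitude: 219.7013, 102.6374.
Field: lon ⌊219.7013/20⌋ = 10 → K; lat ⌊102.6374/10⌋ = 10 → K.
Square: lon ⌊19.7013/2⌋ = 9; lat ⌊2.6374/1⌋ = 2.
Subsquare: lon ⌊1.7013/0.0833333⌋ = 20 → u; lat ⌊0.6374/0.0416667⌋ = 15 → p.

KK92up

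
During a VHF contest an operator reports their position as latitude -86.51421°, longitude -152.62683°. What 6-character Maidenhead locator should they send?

BA33ql

Add 180° to longitude and 90° to latitude: 27.3732, 3.4858.
Field: 27.3732/20 → 1 → B, 3.4858/10 → 0 → A; chars BA.
Square: 7.3732/2 → 3, 3.4858/1 → 3; chars 33.
Subsquare: 1.3732/0.0833333 → 16 → q, 0.4858/0.0416667 → 11 → l; chars ql.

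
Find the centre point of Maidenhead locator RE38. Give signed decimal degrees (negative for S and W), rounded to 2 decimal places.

-41.50, 167.00

Field R=17, E=4: +17·20° lon, +4·10° lat → SW at lon 160°, lat -50°.
Square 3, 8: +3·2° lon, +8·1° lat → SW at lon 166°, lat -42°.
Cell spans 2° lon × 1° lat. Centre is SW corner plus half of each.
latitude -41.50, longitude 167.00.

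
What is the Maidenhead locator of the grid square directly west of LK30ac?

Longitude subsquare a = 0; −1 → -1, wraps to 23 = x, carry into square.
Longitude square 3; −1 → 2.
The latitude characters are unchanged.

LK20xc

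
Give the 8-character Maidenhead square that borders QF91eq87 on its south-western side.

Longitude extended square 8; −1 → 7.
Latitude extended square 7; −1 → 6.

QF91eq76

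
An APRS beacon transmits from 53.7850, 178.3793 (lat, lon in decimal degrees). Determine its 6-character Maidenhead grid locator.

Shift to the Maidenhead origin (180°W, 90°S): lon 358.3793, lat 143.7850.
Field: lon ⌊358.3793/20⌋ = 17 → R; lat ⌊143.7850/10⌋ = 14 → O.
Square: lon ⌊18.3793/2⌋ = 9; lat ⌊3.7850/1⌋ = 3.
Subsquare: lon ⌊0.3793/0.0833333⌋ = 4 → e; lat ⌊0.7850/0.0416667⌋ = 18 → s.

RO93es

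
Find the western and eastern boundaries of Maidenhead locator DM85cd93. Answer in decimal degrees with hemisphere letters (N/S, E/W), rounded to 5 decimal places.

Field D=3, M=12: +3·20° lon, +12·10° lat → SW at lon -120°, lat 30°.
Square 8, 5: +8·2° lon, +5·1° lat → SW at lon -104°, lat 35°.
Subsquare c=2, d=3: +2·0.0833333° lon, +3·0.0416667° lat → SW at lon -103.833°, lat 35.125°.
Extended square 9, 3: +9·0.00833333° lon, +3·0.00416667° lat → SW at lon -103.758°, lat 35.1375°.
Cell spans 0.00833333° lon × 0.00416667° lat.
west 103.75833° W, east 103.75000° W.

103.75833° W, 103.75000° W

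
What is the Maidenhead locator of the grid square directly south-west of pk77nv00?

PK77mu99

Longitude extended square 0; −1 → -1, wraps to 9, carry into subsquare.
Longitude subsquare n = 13; −1 → 12 = m.
Latitude extended square 0; −1 → -1, wraps to 9, carry into subsquare.
Latitude subsquare v = 21; −1 → 20 = u.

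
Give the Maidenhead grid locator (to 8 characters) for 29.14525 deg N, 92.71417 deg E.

NL69id54

Shift to the Maidenhead origin (180°W, 90°S): lon 272.71417, lat 119.14525.
Field (20°×10°, letters A–R): lon ⌊272.71417/20⌋ = 13 → N; lat ⌊119.14525/10⌋ = 11 → L.
Square (2°×1°, digits 0–9): lon ⌊12.71417/2⌋ = 6; lat ⌊9.14525/1⌋ = 9.
Subsquare (5′×2.5′, letters a–x): lon ⌊0.71417/0.0833333⌋ = 8 → i; lat ⌊0.14525/0.0416667⌋ = 3 → d.
Extended square (30″×15″, digits 0–9): lon ⌊0.04750/0.00833333⌋ = 5; lat ⌊0.02025/0.00416667⌋ = 4.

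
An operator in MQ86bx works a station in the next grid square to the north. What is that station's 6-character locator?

MQ87ba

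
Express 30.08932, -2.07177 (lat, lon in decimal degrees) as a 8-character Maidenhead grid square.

Offset from 180°W / 90°S: lon 177.92823°, lat 120.08932°.
Field: 177.92823/20 → 8 → I, 120.08932/10 → 12 → M; chars IM.
Square: 17.92823/2 → 8, 0.08932/1 → 0; chars 80.
Subsquare: 1.92823/0.0833333 → 23 → x, 0.08932/0.0416667 → 2 → c; chars xc.
Extended square: 0.01156/0.00833333 → 1, 0.00599/0.00416667 → 1; chars 11.

IM80xc11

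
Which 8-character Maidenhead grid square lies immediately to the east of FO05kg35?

Longitude extended square 3; +1 → 4.
The latitude characters are unchanged.

FO05kg45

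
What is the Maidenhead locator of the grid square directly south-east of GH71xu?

GH81at

Longitude subsquare x = 23; +1 → 24, wraps to 0 = a, carry into square.
Longitude square 7; +1 → 8.
Latitude subsquare u = 20; −1 → 19 = t.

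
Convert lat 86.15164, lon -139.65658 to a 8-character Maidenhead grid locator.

CR06ed16

Shift to the Maidenhead origin (180°W, 90°S): lon 40.34342, lat 176.15164.
Field (20°×10°, letters A–R): lon ⌊40.34342/20⌋ = 2 → C; lat ⌊176.15164/10⌋ = 17 → R.
Square (2°×1°, digits 0–9): lon ⌊0.34342/2⌋ = 0; lat ⌊6.15164/1⌋ = 6.
Subsquare (5′×2.5′, letters a–x): lon ⌊0.34342/0.0833333⌋ = 4 → e; lat ⌊0.15164/0.0416667⌋ = 3 → d.
Extended square (30″×15″, digits 0–9): lon ⌊0.01009/0.00833333⌋ = 1; lat ⌊0.02664/0.00416667⌋ = 6.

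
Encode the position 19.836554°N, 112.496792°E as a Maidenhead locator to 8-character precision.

OK69fu90

Offset from 180°W / 90°S: lon 292.49679°, lat 109.83655°.
Field (20°×10°, letters A–R): 292.49679/20 → 14 → O, 109.83655/10 → 10 → K; chars OK.
Square (2°×1°, digits 0–9): 12.49679/2 → 6, 9.83655/1 → 9; chars 69.
Subsquare (5′×2.5′, letters a–x): 0.49679/0.0833333 → 5 → f, 0.83655/0.0416667 → 20 → u; chars fu.
Extended square (30″×15″, digits 0–9): 0.08013/0.00833333 → 9, 0.00322/0.00416667 → 0; chars 90.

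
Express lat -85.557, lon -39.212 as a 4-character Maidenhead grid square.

Offset from 180°W / 90°S: lon 140.79°, lat 4.44°.
Field: lon ⌊140.79/20⌋ = 7 → H; lat ⌊4.44/10⌋ = 0 → A.
Square: lon ⌊0.79/2⌋ = 0; lat ⌊4.44/1⌋ = 4.

HA04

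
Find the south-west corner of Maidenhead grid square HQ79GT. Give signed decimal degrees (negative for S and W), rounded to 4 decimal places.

Field H=7, Q=16: +7·20° lon, +16·10° lat → SW at lon -40°, lat 70°.
Square 7, 9: +7·2° lon, +9·1° lat → SW at lon -26°, lat 79°.
Subsquare g=6, t=19: +6·0.0833333° lon, +19·0.0416667° lat → SW at lon -25.5°, lat 79.7917°.
latitude 79.7917, longitude -25.5000.

79.7917, -25.5000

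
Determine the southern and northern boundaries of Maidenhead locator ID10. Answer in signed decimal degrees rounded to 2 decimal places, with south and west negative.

Field I=8, D=3: +8·20° lon, +3·10° lat → SW at lon -20°, lat -60°.
Square 1, 0: +1·2° lon, +0·1° lat → SW at lon -18°, lat -60°.
Cell spans 2° lon × 1° lat.
south -60.00, north -59.00.

-60.00, -59.00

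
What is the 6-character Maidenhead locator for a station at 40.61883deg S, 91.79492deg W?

EE49cj

Shift to the Maidenhead origin (180°W, 90°S): lon 88.2051, lat 49.3812.
Field: 88.2051/20 → 4 → E, 49.3812/10 → 4 → E; chars EE.
Square: 8.2051/2 → 4, 9.3812/1 → 9; chars 49.
Subsquare: 0.2051/0.0833333 → 2 → c, 0.3812/0.0416667 → 9 → j; chars cj.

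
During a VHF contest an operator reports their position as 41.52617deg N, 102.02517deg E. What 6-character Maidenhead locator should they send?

Offset from 180°W / 90°S: lon 282.0252°, lat 131.5262°.
Field: lon ⌊282.0252/20⌋ = 14 → O; lat ⌊131.5262/10⌋ = 13 → N.
Square: lon ⌊2.0252/2⌋ = 1; lat ⌊1.5262/1⌋ = 1.
Subsquare: lon ⌊0.0252/0.0833333⌋ = 0 → a; lat ⌊0.5262/0.0416667⌋ = 12 → m.

ON11am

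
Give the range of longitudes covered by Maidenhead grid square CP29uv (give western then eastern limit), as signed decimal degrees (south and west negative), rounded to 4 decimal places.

Field C=2, P=15: +2·20° lon, +15·10° lat → SW at lon -140°, lat 60°.
Square 2, 9: +2·2° lon, +9·1° lat → SW at lon -136°, lat 69°.
Subsquare u=20, v=21: +20·0.0833333° lon, +21·0.0416667° lat → SW at lon -134.333°, lat 69.875°.
Cell spans 0.0833333° lon × 0.0416667° lat.
west -134.3333, east -134.2500.

-134.3333, -134.2500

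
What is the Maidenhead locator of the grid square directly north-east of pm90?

QM01

Longitude square 9; +1 → 10, wraps to 0, carry into field.
Longitude field P = 15; +1 → 16 = Q.
Latitude square 0; +1 → 1.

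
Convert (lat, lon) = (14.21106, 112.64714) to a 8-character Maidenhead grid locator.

Shift to the Maidenhead origin (180°W, 90°S): lon 292.64714, lat 104.21106.
Field (20°×10°, letters A–R): 292.64714/20 → 14 → O, 104.21106/10 → 10 → K; chars OK.
Square (2°×1°, digits 0–9): 12.64714/2 → 6, 4.21106/1 → 4; chars 64.
Subsquare (5′×2.5′, letters a–x): 0.64714/0.0833333 → 7 → h, 0.21106/0.0416667 → 5 → f; chars hf.
Extended square (30″×15″, digits 0–9): 0.06381/0.00833333 → 7, 0.00273/0.00416667 → 0; chars 70.

OK64hf70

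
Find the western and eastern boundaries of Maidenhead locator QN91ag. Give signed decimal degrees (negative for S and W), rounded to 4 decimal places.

158.0000, 158.0833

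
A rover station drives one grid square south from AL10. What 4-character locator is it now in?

AK19

Latitude square 0; −1 → -1, wraps to 9, carry into field.
Latitude field L = 11; −1 → 10 = K.
The longitude characters are unchanged.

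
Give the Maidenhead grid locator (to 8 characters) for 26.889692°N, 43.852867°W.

Shift to the Maidenhead origin (180°W, 90°S): lon 136.14713, lat 116.88969.
Field (20°×10°, letters A–R): 136.14713/20 → 6 → G, 116.88969/10 → 11 → L; chars GL.
Square (2°×1°, digits 0–9): 16.14713/2 → 8, 6.88969/1 → 6; chars 86.
Subsquare (5′×2.5′, letters a–x): 0.14713/0.0833333 → 1 → b, 0.88969/0.0416667 → 21 → v; chars bv.
Extended square (30″×15″, digits 0–9): 0.06380/0.00833333 → 7, 0.01469/0.00416667 → 3; chars 73.

GL86bv73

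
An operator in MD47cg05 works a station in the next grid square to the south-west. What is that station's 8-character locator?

Longitude extended square 0; −1 → -1, wraps to 9, carry into subsquare.
Longitude subsquare c = 2; −1 → 1 = b.
Latitude extended square 5; −1 → 4.

MD47bg94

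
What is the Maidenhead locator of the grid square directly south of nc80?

NB89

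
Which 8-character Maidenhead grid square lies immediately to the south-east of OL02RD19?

Longitude extended square 1; +1 → 2.
Latitude extended square 9; −1 → 8.

OL02rd28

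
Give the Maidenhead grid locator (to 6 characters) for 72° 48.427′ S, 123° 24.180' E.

PB17qe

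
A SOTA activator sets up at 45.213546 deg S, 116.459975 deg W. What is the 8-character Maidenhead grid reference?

DE14ss48

Shift to the Maidenhead origin (180°W, 90°S): lon 63.54002, lat 44.78645.
Field: 63.54002/20 → 3 → D, 44.78645/10 → 4 → E; chars DE.
Square: 3.54002/2 → 1, 4.78645/1 → 4; chars 14.
Subsquare: 1.54002/0.0833333 → 18 → s, 0.78645/0.0416667 → 18 → s; chars ss.
Extended square: 0.04002/0.00833333 → 4, 0.03645/0.00416667 → 8; chars 48.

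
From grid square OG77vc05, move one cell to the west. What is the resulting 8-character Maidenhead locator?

OG77uc95

Longitude extended square 0; −1 → -1, wraps to 9, carry into subsquare.
Longitude subsquare v = 21; −1 → 20 = u.
The latitude characters are unchanged.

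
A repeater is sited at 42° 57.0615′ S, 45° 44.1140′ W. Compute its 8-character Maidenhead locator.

Offset from 180°W / 90°S: lon 134.26477°, lat 47.04897°.
Field (20°×10°, letters A–R): lon ⌊134.26477/20⌋ = 6 → G; lat ⌊47.04897/10⌋ = 4 → E.
Square (2°×1°, digits 0–9): lon ⌊14.26477/2⌋ = 7; lat ⌊7.04897/1⌋ = 7.
Subsquare (5′×2.5′, letters a–x): lon ⌊0.26477/0.0833333⌋ = 3 → d; lat ⌊0.04897/0.0416667⌋ = 1 → b.
Extended square (30″×15″, digits 0–9): lon ⌊0.01477/0.00833333⌋ = 1; lat ⌊0.00731/0.00416667⌋ = 1.

GE77db11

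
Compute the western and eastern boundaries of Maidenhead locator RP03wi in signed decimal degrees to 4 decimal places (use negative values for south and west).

161.8333, 161.9167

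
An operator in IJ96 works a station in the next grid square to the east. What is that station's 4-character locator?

JJ06

Longitude square 9; +1 → 10, wraps to 0, carry into field.
Longitude field I = 8; +1 → 9 = J.
The latitude characters are unchanged.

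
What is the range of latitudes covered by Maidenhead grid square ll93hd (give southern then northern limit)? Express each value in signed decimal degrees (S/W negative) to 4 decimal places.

Field L=11, L=11: +11·20° lon, +11·10° lat → SW at lon 40°, lat 20°.
Square 9, 3: +9·2° lon, +3·1° lat → SW at lon 58°, lat 23°.
Subsquare h=7, d=3: +7·0.0833333° lon, +3·0.0416667° lat → SW at lon 58.5833°, lat 23.125°.
Cell spans 0.0833333° lon × 0.0416667° lat.
south 23.1250, north 23.1667.

23.1250, 23.1667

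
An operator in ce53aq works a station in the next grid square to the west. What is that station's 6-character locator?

CE43xq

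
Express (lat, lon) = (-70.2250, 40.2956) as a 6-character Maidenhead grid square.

Add 180° to longitude and 90° to latitude: 220.2956, 19.7750.
Field: 220.2956/20 → 11 → L, 19.7750/10 → 1 → B; chars LB.
Square: 0.2956/2 → 0, 9.7750/1 → 9; chars 09.
Subsquare: 0.2956/0.0833333 → 3 → d, 0.7750/0.0416667 → 18 → s; chars ds.

LB09ds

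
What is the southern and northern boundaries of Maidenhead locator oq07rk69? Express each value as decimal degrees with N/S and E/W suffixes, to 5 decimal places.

Field O=14, Q=16: +14·20° lon, +16·10° lat → SW at lon 100°, lat 70°.
Square 0, 7: +0·2° lon, +7·1° lat → SW at lon 100°, lat 77°.
Subsquare r=17, k=10: +17·0.0833333° lon, +10·0.0416667° lat → SW at lon 101.417°, lat 77.4167°.
Extended square 6, 9: +6·0.00833333° lon, +9·0.00416667° lat → SW at lon 101.467°, lat 77.4542°.
Cell spans 0.00833333° lon × 0.00416667° lat.
south 77.45417° N, north 77.45833° N.

77.45417° N, 77.45833° N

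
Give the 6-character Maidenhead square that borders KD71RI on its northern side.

KD71rj

Latitude subsquare i = 8; +1 → 9 = j.
The longitude characters are unchanged.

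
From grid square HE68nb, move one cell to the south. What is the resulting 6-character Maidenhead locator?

HE68na

Latitude subsquare b = 1; −1 → 0 = a.
The longitude characters are unchanged.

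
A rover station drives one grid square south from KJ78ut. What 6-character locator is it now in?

Latitude subsquare t = 19; −1 → 18 = s.
The longitude characters are unchanged.

KJ78us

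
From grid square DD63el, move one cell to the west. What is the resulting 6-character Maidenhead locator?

Longitude subsquare e = 4; −1 → 3 = d.
The latitude characters are unchanged.

DD63dl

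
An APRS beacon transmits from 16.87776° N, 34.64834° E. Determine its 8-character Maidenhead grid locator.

KK76hv70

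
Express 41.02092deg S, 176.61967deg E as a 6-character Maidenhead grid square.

RE88hx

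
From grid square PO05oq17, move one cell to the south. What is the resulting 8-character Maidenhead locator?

PO05oq16

Latitude extended square 7; −1 → 6.
The longitude characters are unchanged.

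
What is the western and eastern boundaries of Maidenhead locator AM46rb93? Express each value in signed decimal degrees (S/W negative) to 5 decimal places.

-170.50833, -170.50000

Field A=0, M=12: +0·20° lon, +12·10° lat → SW at lon -180°, lat 30°.
Square 4, 6: +4·2° lon, +6·1° lat → SW at lon -172°, lat 36°.
Subsquare r=17, b=1: +17·0.0833333° lon, +1·0.0416667° lat → SW at lon -170.583°, lat 36.0417°.
Extended square 9, 3: +9·0.00833333° lon, +3·0.00416667° lat → SW at lon -170.508°, lat 36.0542°.
Cell spans 0.00833333° lon × 0.00416667° lat.
west -170.50833, east -170.50000.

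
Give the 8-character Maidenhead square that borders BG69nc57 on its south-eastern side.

BG69nc66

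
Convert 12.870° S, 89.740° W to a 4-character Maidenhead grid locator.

EH57

Shift to the Maidenhead origin (180°W, 90°S): lon 90.26, lat 77.13.
Field: lon ⌊90.26/20⌋ = 4 → E; lat ⌊77.13/10⌋ = 7 → H.
Square: lon ⌊10.26/2⌋ = 5; lat ⌊7.13/1⌋ = 7.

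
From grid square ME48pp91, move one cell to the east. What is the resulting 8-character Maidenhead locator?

Longitude extended square 9; +1 → 10, wraps to 0, carry into subsquare.
Longitude subsquare p = 15; +1 → 16 = q.
The latitude characters are unchanged.

ME48qp01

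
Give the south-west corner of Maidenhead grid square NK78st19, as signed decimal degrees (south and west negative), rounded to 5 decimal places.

18.82917, 95.50833

Field N=13, K=10: +13·20° lon, +10·10° lat → SW at lon 80°, lat 10°.
Square 7, 8: +7·2° lon, +8·1° lat → SW at lon 94°, lat 18°.
Subsquare s=18, t=19: +18·0.0833333° lon, +19·0.0416667° lat → SW at lon 95.5°, lat 18.7917°.
Extended square 1, 9: +1·0.00833333° lon, +9·0.00416667° lat → SW at lon 95.5083°, lat 18.8292°.
latitude 18.82917, longitude 95.50833.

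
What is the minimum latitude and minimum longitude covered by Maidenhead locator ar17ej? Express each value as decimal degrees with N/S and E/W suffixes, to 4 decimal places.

Field A=0, R=17: +0·20° lon, +17·10° lat → SW at lon -180°, lat 80°.
Square 1, 7: +1·2° lon, +7·1° lat → SW at lon -178°, lat 87°.
Subsquare e=4, j=9: +4·0.0833333° lon, +9·0.0416667° lat → SW at lon -177.667°, lat 87.375°.
latitude 87.3750° N, longitude 177.6667° W.

87.3750° N, 177.6667° W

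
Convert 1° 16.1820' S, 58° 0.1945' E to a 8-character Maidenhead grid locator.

Add 180° to longitude and 90° to latitude: 238.00324, 88.73030.
Field: lon ⌊238.00324/20⌋ = 11 → L; lat ⌊88.73030/10⌋ = 8 → I.
Square: lon ⌊18.00324/2⌋ = 9; lat ⌊8.73030/1⌋ = 8.
Subsquare: lon ⌊0.00324/0.0833333⌋ = 0 → a; lat ⌊0.73030/0.0416667⌋ = 17 → r.
Extended square: lon ⌊0.00324/0.00833333⌋ = 0; lat ⌊0.02197/0.00416667⌋ = 5.

LI98ar05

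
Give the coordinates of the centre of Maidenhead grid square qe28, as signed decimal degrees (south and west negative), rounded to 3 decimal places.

Field Q=16, E=4: +16·20° lon, +4·10° lat → SW at lon 140°, lat -50°.
Square 2, 8: +2·2° lon, +8·1° lat → SW at lon 144°, lat -42°.
Cell spans 2° lon × 1° lat. Centre is SW corner plus half of each.
latitude -41.500, longitude 145.000.

-41.500, 145.000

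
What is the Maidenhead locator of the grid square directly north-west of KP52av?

KP42xw

Longitude subsquare a = 0; −1 → -1, wraps to 23 = x, carry into square.
Longitude square 5; −1 → 4.
Latitude subsquare v = 21; +1 → 22 = w.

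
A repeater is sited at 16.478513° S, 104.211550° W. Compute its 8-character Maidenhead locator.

DH73vm45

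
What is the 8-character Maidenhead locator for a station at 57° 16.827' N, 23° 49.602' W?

HO87cg07

Shift to the Maidenhead origin (180°W, 90°S): lon 156.17330, lat 147.28045.
Field (20°×10°, letters A–R): lon ⌊156.17330/20⌋ = 7 → H; lat ⌊147.28045/10⌋ = 14 → O.
Square (2°×1°, digits 0–9): lon ⌊16.17330/2⌋ = 8; lat ⌊7.28045/1⌋ = 7.
Subsquare (5′×2.5′, letters a–x): lon ⌊0.17330/0.0833333⌋ = 2 → c; lat ⌊0.28045/0.0416667⌋ = 6 → g.
Extended square (30″×15″, digits 0–9): lon ⌊0.00663/0.00833333⌋ = 0; lat ⌊0.03045/0.00416667⌋ = 7.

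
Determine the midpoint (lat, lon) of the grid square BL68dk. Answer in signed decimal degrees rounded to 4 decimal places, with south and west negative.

28.4375, -147.7083

Field B=1, L=11: +1·20° lon, +11·10° lat → SW at lon -160°, lat 20°.
Square 6, 8: +6·2° lon, +8·1° lat → SW at lon -148°, lat 28°.
Subsquare d=3, k=10: +3·0.0833333° lon, +10·0.0416667° lat → SW at lon -147.75°, lat 28.4167°.
Cell spans 0.0833333° lon × 0.0416667° lat. Centre is SW corner plus half of each.
latitude 28.4375, longitude -147.7083.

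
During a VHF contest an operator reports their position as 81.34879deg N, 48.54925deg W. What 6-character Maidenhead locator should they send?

Offset from 180°W / 90°S: lon 131.4507°, lat 171.3488°.
Field (20°×10°, letters A–R): lon ⌊131.4507/20⌋ = 6 → G; lat ⌊171.3488/10⌋ = 17 → R.
Square (2°×1°, digits 0–9): lon ⌊11.4507/2⌋ = 5; lat ⌊1.3488/1⌋ = 1.
Subsquare (5′×2.5′, letters a–x): lon ⌊1.4507/0.0833333⌋ = 17 → r; lat ⌊0.3488/0.0416667⌋ = 8 → i.

GR51ri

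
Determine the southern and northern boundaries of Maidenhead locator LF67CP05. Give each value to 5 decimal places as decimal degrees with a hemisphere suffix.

Field L=11, F=5: +11·20° lon, +5·10° lat → SW at lon 40°, lat -40°.
Square 6, 7: +6·2° lon, +7·1° lat → SW at lon 52°, lat -33°.
Subsquare c=2, p=15: +2·0.0833333° lon, +15·0.0416667° lat → SW at lon 52.1667°, lat -32.375°.
Extended square 0, 5: +0·0.00833333° lon, +5·0.00416667° lat → SW at lon 52.1667°, lat -32.3542°.
Cell spans 0.00833333° lon × 0.00416667° lat.
south 32.35417° S, north 32.35000° S.

32.35417° S, 32.35000° S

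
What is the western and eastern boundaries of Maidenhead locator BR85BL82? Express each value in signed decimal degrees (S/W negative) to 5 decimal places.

Field B=1, R=17: +1·20° lon, +17·10° lat → SW at lon -160°, lat 80°.
Square 8, 5: +8·2° lon, +5·1° lat → SW at lon -144°, lat 85°.
Subsquare b=1, l=11: +1·0.0833333° lon, +11·0.0416667° lat → SW at lon -143.917°, lat 85.4583°.
Extended square 8, 2: +8·0.00833333° lon, +2·0.00416667° lat → SW at lon -143.85°, lat 85.4667°.
Cell spans 0.00833333° lon × 0.00416667° lat.
west -143.85000, east -143.84167.

-143.85000, -143.84167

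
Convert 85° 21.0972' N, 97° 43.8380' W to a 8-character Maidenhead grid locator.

Offset from 180°W / 90°S: lon 82.26937°, lat 175.35162°.
Field: lon ⌊82.26937/20⌋ = 4 → E; lat ⌊175.35162/10⌋ = 17 → R.
Square: lon ⌊2.26937/2⌋ = 1; lat ⌊5.35162/1⌋ = 5.
Subsquare: lon ⌊0.26937/0.0833333⌋ = 3 → d; lat ⌊0.35162/0.0416667⌋ = 8 → i.
Extended square: lon ⌊0.01937/0.00833333⌋ = 2; lat ⌊0.01829/0.00416667⌋ = 4.

ER15di24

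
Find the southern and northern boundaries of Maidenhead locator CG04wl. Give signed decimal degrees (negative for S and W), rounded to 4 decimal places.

-25.5417, -25.5000

Field C=2, G=6: +2·20° lon, +6·10° lat → SW at lon -140°, lat -30°.
Square 0, 4: +0·2° lon, +4·1° lat → SW at lon -140°, lat -26°.
Subsquare w=22, l=11: +22·0.0833333° lon, +11·0.0416667° lat → SW at lon -138.167°, lat -25.5417°.
Cell spans 0.0833333° lon × 0.0416667° lat.
south -25.5417, north -25.5000.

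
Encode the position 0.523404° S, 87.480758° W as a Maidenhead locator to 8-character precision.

EI69gl24

Offset from 180°W / 90°S: lon 92.51924°, lat 89.47660°.
Field: 92.51924/20 → 4 → E, 89.47660/10 → 8 → I; chars EI.
Square: 12.51924/2 → 6, 9.47660/1 → 9; chars 69.
Subsquare: 0.51924/0.0833333 → 6 → g, 0.47660/0.0416667 → 11 → l; chars gl.
Extended square: 0.01924/0.00833333 → 2, 0.01826/0.00416667 → 4; chars 24.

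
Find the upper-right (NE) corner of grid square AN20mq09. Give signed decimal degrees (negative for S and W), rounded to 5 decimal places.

40.70833, -174.99167

Field A=0, N=13: +0·20° lon, +13·10° lat → SW at lon -180°, lat 40°.
Square 2, 0: +2·2° lon, +0·1° lat → SW at lon -176°, lat 40°.
Subsquare m=12, q=16: +12·0.0833333° lon, +16·0.0416667° lat → SW at lon -175°, lat 40.6667°.
Extended square 0, 9: +0·0.00833333° lon, +9·0.00416667° lat → SW at lon -175°, lat 40.7042°.
Cell spans 0.00833333° lon × 0.00416667° lat. NE corner is SW corner plus one full cell.
latitude 40.70833, longitude -174.99167.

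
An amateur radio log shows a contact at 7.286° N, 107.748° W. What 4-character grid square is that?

Add 180° to longitude and 90° to latitude: 72.25, 97.29.
Field: 72.25/20 → 3 → D, 97.29/10 → 9 → J; chars DJ.
Square: 12.25/2 → 6, 7.29/1 → 7; chars 67.

DJ67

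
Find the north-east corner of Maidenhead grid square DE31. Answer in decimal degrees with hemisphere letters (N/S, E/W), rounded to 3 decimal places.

Field D=3, E=4: +3·20° lon, +4·10° lat → SW at lon -120°, lat -50°.
Square 3, 1: +3·2° lon, +1·1° lat → SW at lon -114°, lat -49°.
Cell spans 2° lon × 1° lat. NE corner is SW corner plus one full cell.
latitude 48.000° S, longitude 112.000° W.

48.000° S, 112.000° W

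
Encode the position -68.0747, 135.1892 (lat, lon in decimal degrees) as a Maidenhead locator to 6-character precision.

PC71ow

Add 180° to longitude and 90° to latitude: 315.1892, 21.9253.
Field: lon ⌊315.1892/20⌋ = 15 → P; lat ⌊21.9253/10⌋ = 2 → C.
Square: lon ⌊15.1892/2⌋ = 7; lat ⌊1.9253/1⌋ = 1.
Subsquare: lon ⌊1.1892/0.0833333⌋ = 14 → o; lat ⌊0.9253/0.0416667⌋ = 22 → w.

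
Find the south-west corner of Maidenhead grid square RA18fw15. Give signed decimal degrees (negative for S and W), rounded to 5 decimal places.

-81.06250, 162.42500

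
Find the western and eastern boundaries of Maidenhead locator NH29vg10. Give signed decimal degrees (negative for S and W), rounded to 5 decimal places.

85.75833, 85.76667

Field N=13, H=7: +13·20° lon, +7·10° lat → SW at lon 80°, lat -20°.
Square 2, 9: +2·2° lon, +9·1° lat → SW at lon 84°, lat -11°.
Subsquare v=21, g=6: +21·0.0833333° lon, +6·0.0416667° lat → SW at lon 85.75°, lat -10.75°.
Extended square 1, 0: +1·0.00833333° lon, +0·0.00416667° lat → SW at lon 85.7583°, lat -10.75°.
Cell spans 0.00833333° lon × 0.00416667° lat.
west 85.75833, east 85.76667.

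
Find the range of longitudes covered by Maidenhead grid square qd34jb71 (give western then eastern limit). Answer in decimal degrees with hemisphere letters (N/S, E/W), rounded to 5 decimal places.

Field Q=16, D=3: +16·20° lon, +3·10° lat → SW at lon 140°, lat -60°.
Square 3, 4: +3·2° lon, +4·1° lat → SW at lon 146°, lat -56°.
Subsquare j=9, b=1: +9·0.0833333° lon, +1·0.0416667° lat → SW at lon 146.75°, lat -55.9583°.
Extended square 7, 1: +7·0.00833333° lon, +1·0.00416667° lat → SW at lon 146.808°, lat -55.9542°.
Cell spans 0.00833333° lon × 0.00416667° lat.
west 146.80833° E, east 146.81667° E.

146.80833° E, 146.81667° E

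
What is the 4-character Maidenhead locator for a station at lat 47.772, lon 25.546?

KN27

Shift to the Maidenhead origin (180°W, 90°S): lon 205.55, lat 137.77.
Field: 205.55/20 → 10 → K, 137.77/10 → 13 → N; chars KN.
Square: 5.55/2 → 2, 7.77/1 → 7; chars 27.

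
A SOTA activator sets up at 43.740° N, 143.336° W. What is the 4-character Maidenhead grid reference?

BN83

Offset from 180°W / 90°S: lon 36.66°, lat 133.74°.
Field: 36.66/20 → 1 → B, 133.74/10 → 13 → N; chars BN.
Square: 16.66/2 → 8, 3.74/1 → 3; chars 83.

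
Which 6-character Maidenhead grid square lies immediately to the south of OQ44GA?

OQ43gx

Latitude subsquare a = 0; −1 → -1, wraps to 23 = x, carry into square.
Latitude square 4; −1 → 3.
The longitude characters are unchanged.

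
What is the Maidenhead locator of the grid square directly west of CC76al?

Longitude subsquare a = 0; −1 → -1, wraps to 23 = x, carry into square.
Longitude square 7; −1 → 6.
The latitude characters are unchanged.

CC66xl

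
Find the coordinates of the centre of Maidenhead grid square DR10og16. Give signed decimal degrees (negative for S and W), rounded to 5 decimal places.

Field D=3, R=17: +3·20° lon, +17·10° lat → SW at lon -120°, lat 80°.
Square 1, 0: +1·2° lon, +0·1° lat → SW at lon -118°, lat 80°.
Subsquare o=14, g=6: +14·0.0833333° lon, +6·0.0416667° lat → SW at lon -116.833°, lat 80.25°.
Extended square 1, 6: +1·0.00833333° lon, +6·0.00416667° lat → SW at lon -116.825°, lat 80.275°.
Cell spans 0.00833333° lon × 0.00416667° lat. Centre is SW corner plus half of each.
latitude 80.27708, longitude -116.82083.

80.27708, -116.82083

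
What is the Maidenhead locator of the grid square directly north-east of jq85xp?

Longitude subsquare x = 23; +1 → 24, wraps to 0 = a, carry into square.
Longitude square 8; +1 → 9.
Latitude subsquare p = 15; +1 → 16 = q.

JQ95aq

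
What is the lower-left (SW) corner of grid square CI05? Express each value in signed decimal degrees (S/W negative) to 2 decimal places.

-5.00, -140.00

Field C=2, I=8: +2·20° lon, +8·10° lat → SW at lon -140°, lat -10°.
Square 0, 5: +0·2° lon, +5·1° lat → SW at lon -140°, lat -5°.
latitude -5.00, longitude -140.00.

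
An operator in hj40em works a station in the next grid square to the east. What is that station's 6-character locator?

Longitude subsquare e = 4; +1 → 5 = f.
The latitude characters are unchanged.

HJ40fm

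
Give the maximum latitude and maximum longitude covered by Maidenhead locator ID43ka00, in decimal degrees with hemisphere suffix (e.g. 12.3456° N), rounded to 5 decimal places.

Field I=8, D=3: +8·20° lon, +3·10° lat → SW at lon -20°, lat -60°.
Square 4, 3: +4·2° lon, +3·1° lat → SW at lon -12°, lat -57°.
Subsquare k=10, a=0: +10·0.0833333° lon, +0·0.0416667° lat → SW at lon -11.1667°, lat -57°.
Extended square 0, 0: +0·0.00833333° lon, +0·0.00416667° lat → SW at lon -11.1667°, lat -57°.
Cell spans 0.00833333° lon × 0.00416667° lat. NE corner is SW corner plus one full cell.
latitude 56.99583° S, longitude 11.15833° W.

56.99583° S, 11.15833° W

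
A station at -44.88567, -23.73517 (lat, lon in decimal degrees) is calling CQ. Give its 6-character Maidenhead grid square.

HE85dc

Offset from 180°W / 90°S: lon 156.2648°, lat 45.1143°.
Field (20°×10°, letters A–R): lon ⌊156.2648/20⌋ = 7 → H; lat ⌊45.1143/10⌋ = 4 → E.
Square (2°×1°, digits 0–9): lon ⌊16.2648/2⌋ = 8; lat ⌊5.1143/1⌋ = 5.
Subsquare (5′×2.5′, letters a–x): lon ⌊0.2648/0.0833333⌋ = 3 → d; lat ⌊0.1143/0.0416667⌋ = 2 → c.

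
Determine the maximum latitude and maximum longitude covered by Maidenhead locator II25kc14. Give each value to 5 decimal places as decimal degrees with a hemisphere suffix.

Field I=8, I=8: +8·20° lon, +8·10° lat → SW at lon -20°, lat -10°.
Square 2, 5: +2·2° lon, +5·1° lat → SW at lon -16°, lat -5°.
Subsquare k=10, c=2: +10·0.0833333° lon, +2·0.0416667° lat → SW at lon -15.1667°, lat -4.91667°.
Extended square 1, 4: +1·0.00833333° lon, +4·0.00416667° lat → SW at lon -15.1583°, lat -4.9°.
Cell spans 0.00833333° lon × 0.00416667° lat. NE corner is SW corner plus one full cell.
latitude 4.89583° S, longitude 15.15000° W.

4.89583° S, 15.15000° W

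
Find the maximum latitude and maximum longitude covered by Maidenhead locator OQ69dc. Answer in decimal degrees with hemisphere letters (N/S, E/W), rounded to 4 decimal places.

79.1250° N, 112.3333° E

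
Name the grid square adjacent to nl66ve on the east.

Longitude subsquare v = 21; +1 → 22 = w.
The latitude characters are unchanged.

NL66we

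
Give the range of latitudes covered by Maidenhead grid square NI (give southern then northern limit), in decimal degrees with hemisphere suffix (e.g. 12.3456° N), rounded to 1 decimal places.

10.0° S, 0.0° N

Field N=13, I=8: +13·20° lon, +8·10° lat → SW at lon 80°, lat -10°.
Cell spans 20° lon × 10° lat.
south 10.0° S, north 0.0° N.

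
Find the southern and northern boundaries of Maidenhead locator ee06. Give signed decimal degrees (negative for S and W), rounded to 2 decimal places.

Field E=4, E=4: +4·20° lon, +4·10° lat → SW at lon -100°, lat -50°.
Square 0, 6: +0·2° lon, +6·1° lat → SW at lon -100°, lat -44°.
Cell spans 2° lon × 1° lat.
south -44.00, north -43.00.

-44.00, -43.00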